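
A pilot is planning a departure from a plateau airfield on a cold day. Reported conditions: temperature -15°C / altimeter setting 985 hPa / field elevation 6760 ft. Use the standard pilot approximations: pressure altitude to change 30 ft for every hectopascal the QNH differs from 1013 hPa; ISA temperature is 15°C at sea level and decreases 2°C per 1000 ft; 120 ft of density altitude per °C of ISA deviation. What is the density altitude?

5824 ft

Pressure altitude = 6760 + (1013 − 985) × 30 = 6760 + (+840) = 7600 ft.
ISA temperature at 7600 ft = 15 − 2 × (7600/1000) = -0.2°C.
ISA deviation = -15 − (-0.2) = -14.8°C.
Density altitude = 7600 + 120 × (-14.8) = 5824 ft.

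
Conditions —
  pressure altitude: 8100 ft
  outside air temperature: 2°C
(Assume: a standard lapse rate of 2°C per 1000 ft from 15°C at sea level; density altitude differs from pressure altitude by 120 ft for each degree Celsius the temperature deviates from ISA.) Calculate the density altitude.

ISA temperature at 8100 ft = 15 − 2 × (8100/1000) = -1.2°C.
ISA deviation = 2 − (-1.2) = +3.2°C.
Density altitude = 8100 + 120 × (3.2) = 8100 + (+384) = 8484 ft.

8484 ft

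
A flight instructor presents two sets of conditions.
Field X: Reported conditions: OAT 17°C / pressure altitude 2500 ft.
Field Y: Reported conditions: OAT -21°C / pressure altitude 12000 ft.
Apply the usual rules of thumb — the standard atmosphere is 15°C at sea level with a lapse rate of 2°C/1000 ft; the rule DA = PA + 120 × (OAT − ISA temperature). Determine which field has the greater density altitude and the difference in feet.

Field X: ISA temp = 10°C, deviation +7°C, DA = 2500 + 120 × 7 = 3340 ft.
Field Y: ISA temp = -9°C, deviation -12°C, DA = 12000 + 120 × (-12) = 10560 ft.
Field Y is higher by 10560 − 3340 = 7220 ft.

Field Y by 7220 ft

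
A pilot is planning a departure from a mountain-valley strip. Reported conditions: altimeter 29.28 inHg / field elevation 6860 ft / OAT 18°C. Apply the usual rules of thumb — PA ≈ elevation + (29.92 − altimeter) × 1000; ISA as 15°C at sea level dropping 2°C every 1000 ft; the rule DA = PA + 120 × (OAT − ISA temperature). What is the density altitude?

9660 ft

Pressure altitude = 6860 + (29.92 − 29.28) × 1000 = 6860 + (+640) = 7500 ft.
ISA temperature at 7500 ft = 15 − 2 × (7500/1000) = 0°C.
ISA deviation = 18 − 0 = +18°C.
Density altitude = 7500 + 120 × (18) = 9660 ft.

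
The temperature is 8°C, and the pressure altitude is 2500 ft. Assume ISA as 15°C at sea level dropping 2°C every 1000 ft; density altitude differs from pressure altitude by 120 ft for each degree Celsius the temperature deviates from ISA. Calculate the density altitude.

ISA temperature at 2500 ft = 15 − 2 × (2500/1000) = 10°C.
ISA deviation = 8 − 10 = -2°C.
Density altitude = 2500 + 120 × (-2) = 2500 + (-240) = 2260 ft.

2260 ft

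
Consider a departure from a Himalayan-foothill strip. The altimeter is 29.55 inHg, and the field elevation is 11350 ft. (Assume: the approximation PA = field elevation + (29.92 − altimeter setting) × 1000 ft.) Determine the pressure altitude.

Pressure correction = (29.92 − 29.55) × 1000 = +370 ft.
Pressure altitude = 11350 + (+370) = 11720 ft.

11720 ft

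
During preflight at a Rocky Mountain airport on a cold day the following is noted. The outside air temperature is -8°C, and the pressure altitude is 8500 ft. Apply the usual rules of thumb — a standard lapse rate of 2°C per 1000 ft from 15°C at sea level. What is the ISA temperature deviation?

ISA temperature at 8500 ft = 15 − 2 × (8500/1000) = -2°C.
Deviation = OAT − ISA = -8 − (-2) = -6°C.

ISA-6°C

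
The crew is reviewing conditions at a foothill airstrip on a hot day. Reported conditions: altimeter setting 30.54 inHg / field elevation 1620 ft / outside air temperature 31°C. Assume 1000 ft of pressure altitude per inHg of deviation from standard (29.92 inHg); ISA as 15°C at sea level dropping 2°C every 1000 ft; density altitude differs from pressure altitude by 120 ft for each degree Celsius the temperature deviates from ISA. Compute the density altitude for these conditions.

Pressure altitude = 1620 + (29.92 − 30.54) × 1000 = 1620 + (-620) = 1000 ft.
ISA temperature at 1000 ft = 15 − 2 × (1000/1000) = 13°C.
ISA deviation = 31 − 13 = +18°C.
Density altitude = 1000 + 120 × (18) = 3160 ft.

3160 ft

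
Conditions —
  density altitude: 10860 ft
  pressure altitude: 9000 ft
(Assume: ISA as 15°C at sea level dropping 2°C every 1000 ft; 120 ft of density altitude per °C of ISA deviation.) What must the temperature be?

Density altitude − pressure altitude = 10860 − 9000 = +1860 ft.
At 120 ft/°C that is an ISA deviation of 1860/120 = +15.5°C.
ISA temperature at 9000 ft = 15 − 2 × (9000/1000) = -3°C.
OAT = ISA + deviation = -3 + (+15.5) = 12.5°C.

12.5°C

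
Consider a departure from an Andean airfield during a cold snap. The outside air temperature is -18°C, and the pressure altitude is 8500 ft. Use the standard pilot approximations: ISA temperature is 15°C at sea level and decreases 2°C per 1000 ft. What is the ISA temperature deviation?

ISA-16°C

ISA temperature at 8500 ft = 15 − 2 × (8500/1000) = -2°C.
Deviation = OAT − ISA = -18 − (-2) = -16°C.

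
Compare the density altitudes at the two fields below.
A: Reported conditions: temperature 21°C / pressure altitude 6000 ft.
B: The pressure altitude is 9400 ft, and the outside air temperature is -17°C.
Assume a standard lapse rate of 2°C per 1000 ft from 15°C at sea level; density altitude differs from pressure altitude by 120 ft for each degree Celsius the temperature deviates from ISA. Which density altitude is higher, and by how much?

A by 344 ft

A: ISA temp = 3°C, deviation +18°C, DA = 6000 + 120 × 18 = 8160 ft.
B: ISA temp = -3.8°C, deviation -13.2°C, DA = 9400 + 120 × (-13.2) = 7816 ft.
A is higher by 8160 − 7816 = 344 ft.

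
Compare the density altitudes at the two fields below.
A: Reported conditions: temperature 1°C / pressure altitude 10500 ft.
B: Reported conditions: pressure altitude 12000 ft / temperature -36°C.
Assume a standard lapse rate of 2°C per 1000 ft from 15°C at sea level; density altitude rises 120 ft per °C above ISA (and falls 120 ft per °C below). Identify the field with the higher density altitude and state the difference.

A: ISA temp = -6°C, deviation +7°C, DA = 10500 + 120 × 7 = 11340 ft.
B: ISA temp = -9°C, deviation -27°C, DA = 12000 + 120 × (-27) = 8760 ft.
A is higher by 11340 − 8760 = 2580 ft.

A by 2580 ft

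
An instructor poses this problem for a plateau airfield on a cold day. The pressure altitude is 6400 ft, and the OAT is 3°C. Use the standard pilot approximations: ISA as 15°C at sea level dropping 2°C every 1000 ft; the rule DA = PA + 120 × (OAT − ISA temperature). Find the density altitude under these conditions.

6496 ft

ISA temperature at 6400 ft = 15 − 2 × (6400/1000) = 2.2°C.
ISA deviation = 3 − 2.2 = +0.8°C.
Density altitude = 6400 + 120 × (0.8) = 6400 + (+96) = 6496 ft.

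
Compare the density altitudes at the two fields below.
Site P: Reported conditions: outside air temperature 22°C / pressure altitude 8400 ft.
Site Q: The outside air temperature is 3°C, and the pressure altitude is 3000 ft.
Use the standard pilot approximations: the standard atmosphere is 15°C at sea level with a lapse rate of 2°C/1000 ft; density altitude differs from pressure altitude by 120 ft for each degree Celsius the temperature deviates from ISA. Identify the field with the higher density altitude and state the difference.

Site P: ISA temp = -1.8°C, deviation +23.8°C, DA = 8400 + 120 × 23.8 = 11256 ft.
Site Q: ISA temp = 9°C, deviation -6°C, DA = 3000 + 120 × (-6) = 2280 ft.
Site P is higher by 11256 − 2280 = 8976 ft.

Site P by 8976 ft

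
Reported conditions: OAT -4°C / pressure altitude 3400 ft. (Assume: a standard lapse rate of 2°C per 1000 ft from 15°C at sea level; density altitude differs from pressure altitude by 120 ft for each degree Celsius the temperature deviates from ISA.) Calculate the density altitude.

1936 ft

ISA temperature at 3400 ft = 15 − 2 × (3400/1000) = 8.2°C.
ISA deviation = -4 − 8.2 = -12.2°C.
Density altitude = 3400 + 120 × (-12.2) = 3400 + (-1464) = 1936 ft.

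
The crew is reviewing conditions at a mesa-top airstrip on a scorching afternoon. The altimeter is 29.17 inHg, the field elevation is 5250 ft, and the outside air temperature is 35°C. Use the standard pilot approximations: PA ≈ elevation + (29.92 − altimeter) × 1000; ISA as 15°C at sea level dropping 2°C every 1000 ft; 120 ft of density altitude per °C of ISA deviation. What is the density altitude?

9840 ft

Pressure altitude = 5250 + (29.92 − 29.17) × 1000 = 5250 + (+750) = 6000 ft.
ISA temperature at 6000 ft = 15 − 2 × (6000/1000) = 3°C.
ISA deviation = 35 − 3 = +32°C.
Density altitude = 6000 + 120 × (32) = 9840 ft.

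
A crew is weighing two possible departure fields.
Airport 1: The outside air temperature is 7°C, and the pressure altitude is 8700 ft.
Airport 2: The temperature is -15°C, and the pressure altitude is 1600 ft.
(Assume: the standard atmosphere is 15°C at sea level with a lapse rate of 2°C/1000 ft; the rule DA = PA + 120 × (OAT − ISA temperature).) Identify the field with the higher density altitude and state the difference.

Airport 1 by 11444 ft

Airport 1: ISA temp = -2.4°C, deviation +9.4°C, DA = 8700 + 120 × 9.4 = 9828 ft.
Airport 2: ISA temp = 11.8°C, deviation -26.8°C, DA = 1600 + 120 × (-26.8) = -1616 ft.
Airport 1 is higher by 9828 − (-1616) = 11444 ft.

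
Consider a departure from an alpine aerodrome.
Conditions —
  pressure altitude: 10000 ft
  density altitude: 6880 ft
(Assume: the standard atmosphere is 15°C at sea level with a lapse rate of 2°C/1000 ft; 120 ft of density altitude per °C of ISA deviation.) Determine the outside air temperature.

-31°C

Density altitude − pressure altitude = 6880 − 10000 = -3120 ft.
At 120 ft/°C that is an ISA deviation of -3120/120 = -26°C.
ISA temperature at 10000 ft = 15 − 2 × (10000/1000) = -5°C.
OAT = ISA + deviation = -5 + (-26) = -31°C.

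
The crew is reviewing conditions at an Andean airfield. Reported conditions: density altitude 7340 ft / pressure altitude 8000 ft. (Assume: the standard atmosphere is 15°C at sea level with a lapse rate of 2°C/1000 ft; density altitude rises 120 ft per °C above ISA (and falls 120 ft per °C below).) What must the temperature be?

Density altitude − pressure altitude = 7340 − 8000 = -660 ft.
At 120 ft/°C that is an ISA deviation of -660/120 = -5.5°C.
ISA temperature at 8000 ft = 15 − 2 × (8000/1000) = -1°C.
OAT = ISA + deviation = -1 + (-5.5) = -6.5°C.

-6.5°C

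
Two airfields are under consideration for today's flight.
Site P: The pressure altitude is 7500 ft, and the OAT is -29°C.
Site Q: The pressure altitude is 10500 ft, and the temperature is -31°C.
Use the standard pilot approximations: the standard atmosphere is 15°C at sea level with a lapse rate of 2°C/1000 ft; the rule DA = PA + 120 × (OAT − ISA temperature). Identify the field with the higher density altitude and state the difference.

Site P: ISA temp = 0°C, deviation -29°C, DA = 7500 + 120 × (-29) = 4020 ft.
Site Q: ISA temp = -6°C, deviation -25°C, DA = 10500 + 120 × (-25) = 7500 ft.
Site Q is higher by 7500 − 4020 = 3480 ft.

Site Q by 3480 ft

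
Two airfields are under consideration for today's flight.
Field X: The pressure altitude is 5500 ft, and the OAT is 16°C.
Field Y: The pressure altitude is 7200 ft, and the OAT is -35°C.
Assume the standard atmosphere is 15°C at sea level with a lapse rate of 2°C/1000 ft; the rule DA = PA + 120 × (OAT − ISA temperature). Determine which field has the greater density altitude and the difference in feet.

Field X: ISA temp = 4°C, deviation +12°C, DA = 5500 + 120 × 12 = 6940 ft.
Field Y: ISA temp = 0.6°C, deviation -35.6°C, DA = 7200 + 120 × (-35.6) = 2928 ft.
Field X is higher by 6940 − 2928 = 4012 ft.

Field X by 4012 ft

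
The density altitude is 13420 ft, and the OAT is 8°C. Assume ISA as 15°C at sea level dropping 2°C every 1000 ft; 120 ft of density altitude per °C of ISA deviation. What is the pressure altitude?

DA = PA + 120 × (OAT − (15 − 2·PA/1000)) = PA + 120·OAT − 1800 + 0.24·PA = 1.24·PA + 120·OAT − 1800.
So 1.24·PA = 13420 − 120 × 8 + 1800 = 14260.
PA = 14260 / 1.24 = 11500 ft.

11500 ft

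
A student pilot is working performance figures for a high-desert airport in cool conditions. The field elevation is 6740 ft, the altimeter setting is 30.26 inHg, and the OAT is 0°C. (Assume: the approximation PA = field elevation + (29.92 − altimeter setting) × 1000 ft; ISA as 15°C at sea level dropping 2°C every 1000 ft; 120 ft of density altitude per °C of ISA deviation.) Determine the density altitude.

Pressure altitude = 6740 + (29.92 − 30.26) × 1000 = 6740 + (-340) = 6400 ft.
ISA temperature at 6400 ft = 15 − 2 × (6400/1000) = 2.2°C.
ISA deviation = 0 − 2.2 = -2.2°C.
Density altitude = 6400 + 120 × (-2.2) = 6136 ft.

6136 ft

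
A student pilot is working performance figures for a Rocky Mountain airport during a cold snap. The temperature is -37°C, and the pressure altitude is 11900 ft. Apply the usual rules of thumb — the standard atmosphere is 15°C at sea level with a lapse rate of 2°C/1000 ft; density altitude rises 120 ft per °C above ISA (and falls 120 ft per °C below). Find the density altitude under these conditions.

ISA temperature at 11900 ft = 15 − 2 × (11900/1000) = -8.8°C.
ISA deviation = -37 − (-8.8) = -28.2°C.
Density altitude = 11900 + 120 × (-28.2) = 11900 + (-3384) = 8516 ft.

8516 ft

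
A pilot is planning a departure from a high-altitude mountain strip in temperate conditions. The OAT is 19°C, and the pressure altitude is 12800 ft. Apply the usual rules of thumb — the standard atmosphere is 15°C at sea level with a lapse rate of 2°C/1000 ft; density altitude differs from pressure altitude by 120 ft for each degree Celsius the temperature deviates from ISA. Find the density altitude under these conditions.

ISA temperature at 12800 ft = 15 − 2 × (12800/1000) = -10.6°C.
ISA deviation = 19 − (-10.6) = +29.6°C.
Density altitude = 12800 + 120 × (29.6) = 12800 + (+3552) = 16352 ft.

16352 ft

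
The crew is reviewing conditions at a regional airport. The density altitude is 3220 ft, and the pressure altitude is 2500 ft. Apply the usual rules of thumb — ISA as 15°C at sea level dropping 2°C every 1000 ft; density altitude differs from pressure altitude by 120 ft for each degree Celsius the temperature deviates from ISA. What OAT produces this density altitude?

16°C

Density altitude − pressure altitude = 3220 − 2500 = +720 ft.
At 120 ft/°C that is an ISA deviation of 720/120 = +6°C.
ISA temperature at 2500 ft = 15 − 2 × (2500/1000) = 10°C.
OAT = ISA + deviation = 10 + (+6) = 16°C.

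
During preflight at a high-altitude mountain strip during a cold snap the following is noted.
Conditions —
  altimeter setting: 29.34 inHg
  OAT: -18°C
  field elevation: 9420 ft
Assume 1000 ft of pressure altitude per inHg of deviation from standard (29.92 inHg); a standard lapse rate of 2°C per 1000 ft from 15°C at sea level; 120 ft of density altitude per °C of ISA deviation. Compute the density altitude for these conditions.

8440 ft

Pressure altitude = 9420 + (29.92 − 29.34) × 1000 = 9420 + (+580) = 10000 ft.
ISA temperature at 10000 ft = 15 − 2 × (10000/1000) = -5°C.
ISA deviation = -18 − (-5) = -13°C.
Density altitude = 10000 + 120 × (-13) = 8440 ft.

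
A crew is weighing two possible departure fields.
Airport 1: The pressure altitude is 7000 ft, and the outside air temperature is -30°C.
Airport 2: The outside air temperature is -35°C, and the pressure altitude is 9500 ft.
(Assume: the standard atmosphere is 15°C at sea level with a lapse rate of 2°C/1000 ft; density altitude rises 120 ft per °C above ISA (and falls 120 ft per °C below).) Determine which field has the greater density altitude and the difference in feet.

Airport 2 by 2500 ft

Airport 1: ISA temp = 1°C, deviation -31°C, DA = 7000 + 120 × (-31) = 3280 ft.
Airport 2: ISA temp = -4°C, deviation -31°C, DA = 9500 + 120 × (-31) = 5780 ft.
Airport 2 is higher by 5780 − 3280 = 2500 ft.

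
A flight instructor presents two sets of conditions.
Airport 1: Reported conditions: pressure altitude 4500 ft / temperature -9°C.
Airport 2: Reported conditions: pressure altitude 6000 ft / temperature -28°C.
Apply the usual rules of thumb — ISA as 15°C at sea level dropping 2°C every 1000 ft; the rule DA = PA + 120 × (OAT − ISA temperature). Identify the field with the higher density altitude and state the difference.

Airport 1 by 420 ft

Airport 1: ISA temp = 6°C, deviation -15°C, DA = 4500 + 120 × (-15) = 2700 ft.
Airport 2: ISA temp = 3°C, deviation -31°C, DA = 6000 + 120 × (-31) = 2280 ft.
Airport 1 is higher by 2700 − 2280 = 420 ft.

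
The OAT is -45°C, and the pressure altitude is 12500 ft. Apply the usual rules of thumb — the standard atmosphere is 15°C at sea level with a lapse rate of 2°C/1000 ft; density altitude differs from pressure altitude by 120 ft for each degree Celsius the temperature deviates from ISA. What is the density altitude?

8300 ft

ISA temperature at 12500 ft = 15 − 2 × (12500/1000) = -10°C.
ISA deviation = -45 − (-10) = -35°C.
Density altitude = 12500 + 120 × (-35) = 12500 + (-4200) = 8300 ft.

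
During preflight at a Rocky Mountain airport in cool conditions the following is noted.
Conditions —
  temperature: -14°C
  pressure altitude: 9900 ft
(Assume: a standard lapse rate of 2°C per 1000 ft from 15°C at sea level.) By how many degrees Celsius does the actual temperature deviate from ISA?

ISA-9.2°C

ISA temperature at 9900 ft = 15 − 2 × (9900/1000) = -4.8°C.
Deviation = OAT − ISA = -14 − (-4.8) = -9.2°C.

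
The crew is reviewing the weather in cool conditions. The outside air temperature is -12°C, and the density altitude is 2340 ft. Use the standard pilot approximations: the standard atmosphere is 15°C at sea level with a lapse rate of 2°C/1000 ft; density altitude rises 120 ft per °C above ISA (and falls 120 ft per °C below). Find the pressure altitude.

4500 ft

DA = PA + 120 × (OAT − (15 − 2·PA/1000)) = PA + 120·OAT − 1800 + 0.24·PA = 1.24·PA + 120·OAT − 1800.
So 1.24·PA = 2340 − 120 × (-12) + 1800 = 5580.
PA = 5580 / 1.24 = 4500 ft.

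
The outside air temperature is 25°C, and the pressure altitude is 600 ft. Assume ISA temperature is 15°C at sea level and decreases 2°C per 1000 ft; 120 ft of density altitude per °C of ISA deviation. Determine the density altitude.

ISA temperature at 600 ft = 15 − 2 × (600/1000) = 13.8°C.
ISA deviation = 25 − 13.8 = +11.2°C.
Density altitude = 600 + 120 × (11.2) = 600 + (+1344) = 1944 ft.

1944 ft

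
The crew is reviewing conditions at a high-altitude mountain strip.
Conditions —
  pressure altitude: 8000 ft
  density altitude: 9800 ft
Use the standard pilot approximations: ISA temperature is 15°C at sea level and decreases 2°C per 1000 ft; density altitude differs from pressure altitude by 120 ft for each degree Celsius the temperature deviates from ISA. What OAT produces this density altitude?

Density altitude − pressure altitude = 9800 − 8000 = +1800 ft.
At 120 ft/°C that is an ISA deviation of 1800/120 = +15°C.
ISA temperature at 8000 ft = 15 − 2 × (8000/1000) = -1°C.
OAT = ISA + deviation = -1 + (+15) = 14°C.

14°C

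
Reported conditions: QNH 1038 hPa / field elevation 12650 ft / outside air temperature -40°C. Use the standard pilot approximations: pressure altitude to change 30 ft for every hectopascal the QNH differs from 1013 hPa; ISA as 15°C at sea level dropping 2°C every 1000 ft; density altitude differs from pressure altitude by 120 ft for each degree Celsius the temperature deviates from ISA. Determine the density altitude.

8156 ft

Pressure altitude = 12650 + (1013 − 1038) × 30 = 12650 + (-750) = 11900 ft.
ISA temperature at 11900 ft = 15 − 2 × (11900/1000) = -8.8°C.
ISA deviation = -40 − (-8.8) = -31.2°C.
Density altitude = 11900 + 120 × (-31.2) = 8156 ft.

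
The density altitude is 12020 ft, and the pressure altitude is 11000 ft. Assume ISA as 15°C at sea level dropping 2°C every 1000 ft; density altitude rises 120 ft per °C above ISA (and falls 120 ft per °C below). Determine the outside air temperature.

Density altitude − pressure altitude = 12020 − 11000 = +1020 ft.
At 120 ft/°C that is an ISA deviation of 1020/120 = +8.5°C.
ISA temperature at 11000 ft = 15 − 2 × (11000/1000) = -7°C.
OAT = ISA + deviation = -7 + (+8.5) = 1.5°C.

1.5°C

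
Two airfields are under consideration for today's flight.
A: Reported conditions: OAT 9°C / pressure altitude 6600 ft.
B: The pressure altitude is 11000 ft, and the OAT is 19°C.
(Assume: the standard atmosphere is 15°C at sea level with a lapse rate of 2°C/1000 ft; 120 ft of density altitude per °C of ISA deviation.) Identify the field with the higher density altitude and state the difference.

A: ISA temp = 1.8°C, deviation +7.2°C, DA = 6600 + 120 × 7.2 = 7464 ft.
B: ISA temp = -7°C, deviation +26°C, DA = 11000 + 120 × 26 = 14120 ft.
B is higher by 14120 − 7464 = 6656 ft.

B by 6656 ft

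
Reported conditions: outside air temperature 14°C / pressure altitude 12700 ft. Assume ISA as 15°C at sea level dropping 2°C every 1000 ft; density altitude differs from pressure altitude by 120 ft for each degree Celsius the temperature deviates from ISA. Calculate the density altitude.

ISA temperature at 12700 ft = 15 − 2 × (12700/1000) = -10.4°C.
ISA deviation = 14 − (-10.4) = +24.4°C.
Density altitude = 12700 + 120 × (24.4) = 12700 + (+2928) = 15628 ft.

15628 ft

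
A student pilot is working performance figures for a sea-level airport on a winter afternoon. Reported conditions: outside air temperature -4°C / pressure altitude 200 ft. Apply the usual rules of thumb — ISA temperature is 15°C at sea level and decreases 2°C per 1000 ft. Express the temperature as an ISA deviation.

ISA temperature at 200 ft = 15 − 2 × (200/1000) = 14.6°C.
Deviation = OAT − ISA = -4 − 14.6 = -18.6°C.

ISA-18.6°C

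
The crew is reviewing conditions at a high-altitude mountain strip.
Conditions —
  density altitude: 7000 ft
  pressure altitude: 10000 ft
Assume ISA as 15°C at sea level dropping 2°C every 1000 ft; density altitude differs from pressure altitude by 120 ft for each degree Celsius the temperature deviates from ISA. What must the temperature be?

Density altitude − pressure altitude = 7000 − 10000 = -3000 ft.
At 120 ft/°C that is an ISA deviation of -3000/120 = -25°C.
ISA temperature at 10000 ft = 15 − 2 × (10000/1000) = -5°C.
OAT = ISA + deviation = -5 + (-25) = -30°C.

-30°C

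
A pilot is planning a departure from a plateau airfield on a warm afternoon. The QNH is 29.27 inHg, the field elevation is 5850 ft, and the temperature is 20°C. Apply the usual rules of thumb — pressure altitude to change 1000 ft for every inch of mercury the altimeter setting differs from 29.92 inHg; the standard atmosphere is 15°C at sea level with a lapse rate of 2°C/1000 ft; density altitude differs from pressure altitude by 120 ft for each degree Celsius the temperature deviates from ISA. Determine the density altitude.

Pressure altitude = 5850 + (29.92 − 29.27) × 1000 = 5850 + (+650) = 6500 ft.
ISA temperature at 6500 ft = 15 − 2 × (6500/1000) = 2°C.
ISA deviation = 20 − 2 = +18°C.
Density altitude = 6500 + 120 × (18) = 8660 ft.

8660 ft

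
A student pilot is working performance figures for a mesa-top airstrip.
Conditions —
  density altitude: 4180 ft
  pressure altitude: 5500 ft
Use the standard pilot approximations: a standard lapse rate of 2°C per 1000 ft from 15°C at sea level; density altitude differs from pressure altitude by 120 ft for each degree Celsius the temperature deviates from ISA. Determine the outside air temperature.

-7°C

Density altitude − pressure altitude = 4180 − 5500 = -1320 ft.
At 120 ft/°C that is an ISA deviation of -1320/120 = -11°C.
ISA temperature at 5500 ft = 15 − 2 × (5500/1000) = 4°C.
OAT = ISA + deviation = 4 + (-11) = -7°C.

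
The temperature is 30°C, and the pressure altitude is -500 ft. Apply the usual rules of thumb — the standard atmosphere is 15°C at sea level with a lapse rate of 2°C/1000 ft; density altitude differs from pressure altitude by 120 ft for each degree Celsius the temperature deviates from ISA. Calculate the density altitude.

1180 ft

ISA temperature at -500 ft = 15 − 2 × (-500/1000) = 16°C.
ISA deviation = 30 − 16 = +14°C.
Density altitude = -500 + 120 × (14) = -500 + (+1680) = 1180 ft.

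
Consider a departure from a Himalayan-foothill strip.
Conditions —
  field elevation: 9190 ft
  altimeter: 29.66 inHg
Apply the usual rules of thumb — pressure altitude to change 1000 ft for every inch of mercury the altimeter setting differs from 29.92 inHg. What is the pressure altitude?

9450 ft

Pressure correction = (29.92 − 29.66) × 1000 = +260 ft.
Pressure altitude = 9190 + (+260) = 9450 ft.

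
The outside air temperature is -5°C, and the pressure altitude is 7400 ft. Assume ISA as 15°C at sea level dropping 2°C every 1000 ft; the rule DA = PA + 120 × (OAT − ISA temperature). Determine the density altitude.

6776 ft

ISA temperature at 7400 ft = 15 − 2 × (7400/1000) = 0.2°C.
ISA deviation = -5 − 0.2 = -5.2°C.
Density altitude = 7400 + 120 × (-5.2) = 7400 + (-624) = 6776 ft.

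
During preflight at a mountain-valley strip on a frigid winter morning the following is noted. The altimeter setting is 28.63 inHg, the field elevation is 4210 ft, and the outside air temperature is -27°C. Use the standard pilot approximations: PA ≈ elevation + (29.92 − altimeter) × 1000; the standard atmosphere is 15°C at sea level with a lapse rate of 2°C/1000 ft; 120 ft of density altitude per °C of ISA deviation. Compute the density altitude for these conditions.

Pressure altitude = 4210 + (29.92 − 28.63) × 1000 = 4210 + (+1290) = 5500 ft.
ISA temperature at 5500 ft = 15 − 2 × (5500/1000) = 4°C.
ISA deviation = -27 − 4 = -31°C.
Density altitude = 5500 + 120 × (-31) = 1780 ft.

1780 ft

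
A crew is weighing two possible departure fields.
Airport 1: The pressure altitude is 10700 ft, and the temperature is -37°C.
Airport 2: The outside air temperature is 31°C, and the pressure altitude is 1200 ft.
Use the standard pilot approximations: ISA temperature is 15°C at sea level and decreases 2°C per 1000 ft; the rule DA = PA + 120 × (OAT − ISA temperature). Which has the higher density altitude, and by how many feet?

Airport 1 by 3620 ft

Airport 1: ISA temp = -6.4°C, deviation -30.6°C, DA = 10700 + 120 × (-30.6) = 7028 ft.
Airport 2: ISA temp = 12.6°C, deviation +18.4°C, DA = 1200 + 120 × 18.4 = 3408 ft.
Airport 1 is higher by 7028 − 3408 = 3620 ft.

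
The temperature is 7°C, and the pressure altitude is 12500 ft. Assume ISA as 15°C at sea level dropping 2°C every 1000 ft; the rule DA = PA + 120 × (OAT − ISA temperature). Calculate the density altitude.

ISA temperature at 12500 ft = 15 − 2 × (12500/1000) = -10°C.
ISA deviation = 7 − (-10) = +17°C.
Density altitude = 12500 + 120 × (17) = 12500 + (+2040) = 14540 ft.

14540 ft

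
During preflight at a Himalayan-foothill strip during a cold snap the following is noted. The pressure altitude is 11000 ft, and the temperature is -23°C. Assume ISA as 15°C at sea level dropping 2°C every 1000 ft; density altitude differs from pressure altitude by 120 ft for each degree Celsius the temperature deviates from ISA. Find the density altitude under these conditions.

ISA temperature at 11000 ft = 15 − 2 × (11000/1000) = -7°C.
ISA deviation = -23 − (-7) = -16°C.
Density altitude = 11000 + 120 × (-16) = 11000 + (-1920) = 9080 ft.

9080 ft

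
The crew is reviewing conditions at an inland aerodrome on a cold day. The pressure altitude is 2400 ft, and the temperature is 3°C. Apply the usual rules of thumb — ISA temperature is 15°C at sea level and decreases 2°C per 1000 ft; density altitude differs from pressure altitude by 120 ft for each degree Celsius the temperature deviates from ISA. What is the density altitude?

ISA temperature at 2400 ft = 15 − 2 × (2400/1000) = 10.2°C.
ISA deviation = 3 − 10.2 = -7.2°C.
Density altitude = 2400 + 120 × (-7.2) = 2400 + (-864) = 1536 ft.

1536 ft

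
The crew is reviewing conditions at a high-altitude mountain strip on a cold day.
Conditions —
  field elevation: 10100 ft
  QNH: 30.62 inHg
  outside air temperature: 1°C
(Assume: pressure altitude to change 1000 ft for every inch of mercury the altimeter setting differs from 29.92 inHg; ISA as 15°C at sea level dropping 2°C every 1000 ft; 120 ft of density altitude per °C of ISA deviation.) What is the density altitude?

Pressure altitude = 10100 + (29.92 − 30.62) × 1000 = 10100 + (-700) = 9400 ft.
ISA temperature at 9400 ft = 15 − 2 × (9400/1000) = -3.8°C.
ISA deviation = 1 − (-3.8) = +4.8°C.
Density altitude = 9400 + 120 × (4.8) = 9976 ft.

9976 ft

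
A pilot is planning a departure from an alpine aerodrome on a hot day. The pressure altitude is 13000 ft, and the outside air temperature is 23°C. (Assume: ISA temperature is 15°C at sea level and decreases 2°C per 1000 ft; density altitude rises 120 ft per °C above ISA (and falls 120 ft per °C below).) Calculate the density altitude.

17080 ft

ISA temperature at 13000 ft = 15 − 2 × (13000/1000) = -11°C.
ISA deviation = 23 − (-11) = +34°C.
Density altitude = 13000 + 120 × (34) = 13000 + (+4080) = 17080 ft.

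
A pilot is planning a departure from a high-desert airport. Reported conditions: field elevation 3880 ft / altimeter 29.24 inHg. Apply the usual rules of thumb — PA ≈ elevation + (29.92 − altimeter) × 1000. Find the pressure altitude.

4560 ft

Pressure correction = (29.92 − 29.24) × 1000 = +680 ft.
Pressure altitude = 3880 + (+680) = 4560 ft.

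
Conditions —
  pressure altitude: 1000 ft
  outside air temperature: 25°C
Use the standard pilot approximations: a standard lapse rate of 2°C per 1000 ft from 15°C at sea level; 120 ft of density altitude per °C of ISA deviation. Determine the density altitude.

ISA temperature at 1000 ft = 15 − 2 × (1000/1000) = 13°C.
ISA deviation = 25 − 13 = +12°C.
Density altitude = 1000 + 120 × (12) = 1000 + (+1440) = 2440 ft.

2440 ft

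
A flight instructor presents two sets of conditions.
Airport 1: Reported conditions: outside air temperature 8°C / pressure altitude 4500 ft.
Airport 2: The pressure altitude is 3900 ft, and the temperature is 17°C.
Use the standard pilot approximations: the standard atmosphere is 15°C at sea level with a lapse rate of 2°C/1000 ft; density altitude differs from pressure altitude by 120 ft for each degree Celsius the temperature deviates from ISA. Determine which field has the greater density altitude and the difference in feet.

Airport 1: ISA temp = 6°C, deviation +2°C, DA = 4500 + 120 × 2 = 4740 ft.
Airport 2: ISA temp = 7.2°C, deviation +9.8°C, DA = 3900 + 120 × 9.8 = 5076 ft.
Airport 2 is higher by 5076 − 4740 = 336 ft.

Airport 2 by 336 ft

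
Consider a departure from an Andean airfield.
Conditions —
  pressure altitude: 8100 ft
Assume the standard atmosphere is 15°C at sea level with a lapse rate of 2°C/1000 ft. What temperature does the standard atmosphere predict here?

-1.2°C

ISA temperature = 15 − 2 × (8100/1000) = 15 − 16.2 = -1.2°C.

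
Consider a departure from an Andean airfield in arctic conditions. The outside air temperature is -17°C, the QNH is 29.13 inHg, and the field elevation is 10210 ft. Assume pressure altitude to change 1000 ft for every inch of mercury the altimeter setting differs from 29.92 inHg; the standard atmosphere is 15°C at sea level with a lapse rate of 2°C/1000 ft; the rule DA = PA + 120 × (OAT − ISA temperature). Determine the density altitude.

Pressure altitude = 10210 + (29.92 − 29.13) × 1000 = 10210 + (+790) = 11000 ft.
ISA temperature at 11000 ft = 15 − 2 × (11000/1000) = -7°C.
ISA deviation = -17 − (-7) = -10°C.
Density altitude = 11000 + 120 × (-10) = 9800 ft.

9800 ft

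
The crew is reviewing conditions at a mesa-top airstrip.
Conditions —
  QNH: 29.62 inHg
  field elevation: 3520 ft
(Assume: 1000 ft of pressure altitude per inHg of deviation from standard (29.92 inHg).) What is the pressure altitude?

3820 ft

Pressure correction = (29.92 − 29.62) × 1000 = +300 ft.
Pressure altitude = 3520 + (+300) = 3820 ft.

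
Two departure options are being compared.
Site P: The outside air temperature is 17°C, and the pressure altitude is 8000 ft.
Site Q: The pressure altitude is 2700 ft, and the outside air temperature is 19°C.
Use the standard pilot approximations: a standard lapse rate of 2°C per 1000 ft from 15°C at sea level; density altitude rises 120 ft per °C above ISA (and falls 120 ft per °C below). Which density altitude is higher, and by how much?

Site P by 6332 ft

Site P: ISA temp = -1°C, deviation +18°C, DA = 8000 + 120 × 18 = 10160 ft.
Site Q: ISA temp = 9.6°C, deviation +9.4°C, DA = 2700 + 120 × 9.4 = 3828 ft.
Site P is higher by 10160 − 3828 = 6332 ft.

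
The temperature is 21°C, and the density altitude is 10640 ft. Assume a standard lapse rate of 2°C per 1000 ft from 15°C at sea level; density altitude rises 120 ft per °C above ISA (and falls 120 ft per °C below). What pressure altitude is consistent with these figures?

DA = PA + 120 × (OAT − (15 − 2·PA/1000)) = PA + 120·OAT − 1800 + 0.24·PA = 1.24·PA + 120·OAT − 1800.
So 1.24·PA = 10640 − 120 × 21 + 1800 = 9920.
PA = 9920 / 1.24 = 8000 ft.

8000 ft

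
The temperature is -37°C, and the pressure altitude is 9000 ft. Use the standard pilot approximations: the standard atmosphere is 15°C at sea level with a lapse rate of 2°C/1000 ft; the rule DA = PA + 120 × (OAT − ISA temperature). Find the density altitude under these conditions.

ISA temperature at 9000 ft = 15 − 2 × (9000/1000) = -3°C.
ISA deviation = -37 − (-3) = -34°C.
Density altitude = 9000 + 120 × (-34) = 9000 + (-4080) = 4920 ft.

4920 ft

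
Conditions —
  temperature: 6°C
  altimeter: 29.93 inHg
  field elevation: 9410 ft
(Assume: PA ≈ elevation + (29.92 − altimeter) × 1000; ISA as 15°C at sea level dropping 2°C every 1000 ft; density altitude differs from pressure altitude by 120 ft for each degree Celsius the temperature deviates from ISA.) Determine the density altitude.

10576 ft

Pressure altitude = 9410 + (29.92 − 29.93) × 1000 = 9410 + (-10) = 9400 ft.
ISA temperature at 9400 ft = 15 − 2 × (9400/1000) = -3.8°C.
ISA deviation = 6 − (-3.8) = +9.8°C.
Density altitude = 9400 + 120 × (9.8) = 10576 ft.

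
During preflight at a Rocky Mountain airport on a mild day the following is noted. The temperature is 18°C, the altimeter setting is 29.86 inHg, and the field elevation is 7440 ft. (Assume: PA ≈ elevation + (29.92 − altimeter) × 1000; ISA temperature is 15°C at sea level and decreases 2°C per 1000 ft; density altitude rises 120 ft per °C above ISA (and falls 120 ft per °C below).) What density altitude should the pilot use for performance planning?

9660 ft

Pressure altitude = 7440 + (29.92 − 29.86) × 1000 = 7440 + (+60) = 7500 ft.
ISA temperature at 7500 ft = 15 − 2 × (7500/1000) = 0°C.
ISA deviation = 18 − 0 = +18°C.
Density altitude = 7500 + 120 × (18) = 9660 ft.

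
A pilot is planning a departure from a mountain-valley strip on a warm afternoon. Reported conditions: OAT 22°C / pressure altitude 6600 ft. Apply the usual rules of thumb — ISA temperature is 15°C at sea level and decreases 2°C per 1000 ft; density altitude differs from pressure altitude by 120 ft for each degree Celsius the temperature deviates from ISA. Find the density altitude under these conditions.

ISA temperature at 6600 ft = 15 − 2 × (6600/1000) = 1.8°C.
ISA deviation = 22 − 1.8 = +20.2°C.
Density altitude = 6600 + 120 × (20.2) = 6600 + (+2424) = 9024 ft.

9024 ft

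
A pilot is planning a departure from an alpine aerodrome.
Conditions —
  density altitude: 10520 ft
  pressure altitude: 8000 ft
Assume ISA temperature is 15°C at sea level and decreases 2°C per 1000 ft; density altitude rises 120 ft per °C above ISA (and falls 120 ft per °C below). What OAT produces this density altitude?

20°C

Density altitude − pressure altitude = 10520 − 8000 = +2520 ft.
At 120 ft/°C that is an ISA deviation of 2520/120 = +21°C.
ISA temperature at 8000 ft = 15 − 2 × (8000/1000) = -1°C.
OAT = ISA + deviation = -1 + (+21) = 20°C.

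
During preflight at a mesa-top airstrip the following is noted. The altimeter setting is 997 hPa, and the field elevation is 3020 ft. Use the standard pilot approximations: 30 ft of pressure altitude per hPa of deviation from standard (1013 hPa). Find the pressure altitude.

3500 ft

Pressure correction = (1013 − 997) × 30 = +480 ft.
Pressure altitude = 3020 + (+480) = 3500 ft.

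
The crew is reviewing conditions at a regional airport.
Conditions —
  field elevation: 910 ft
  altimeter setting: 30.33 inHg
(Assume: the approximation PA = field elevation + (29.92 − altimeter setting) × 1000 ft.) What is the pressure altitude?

Pressure correction = (29.92 − 30.33) × 1000 = -410 ft.
Pressure altitude = 910 + (-410) = 500 ft.

500 ft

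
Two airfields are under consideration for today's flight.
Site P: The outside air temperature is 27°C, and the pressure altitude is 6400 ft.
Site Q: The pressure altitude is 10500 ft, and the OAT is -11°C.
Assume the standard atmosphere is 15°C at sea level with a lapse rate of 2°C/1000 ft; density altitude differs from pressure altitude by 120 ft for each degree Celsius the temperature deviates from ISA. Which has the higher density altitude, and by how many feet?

Site Q by 524 ft

Site P: ISA temp = 2.2°C, deviation +24.8°C, DA = 6400 + 120 × 24.8 = 9376 ft.
Site Q: ISA temp = -6°C, deviation -5°C, DA = 10500 + 120 × (-5) = 9900 ft.
Site Q is higher by 9900 − 9376 = 524 ft.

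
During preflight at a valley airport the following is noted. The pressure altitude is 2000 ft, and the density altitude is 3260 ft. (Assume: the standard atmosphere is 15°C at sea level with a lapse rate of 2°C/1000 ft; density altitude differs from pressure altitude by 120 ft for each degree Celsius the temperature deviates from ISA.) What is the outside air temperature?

Density altitude − pressure altitude = 3260 − 2000 = +1260 ft.
At 120 ft/°C that is an ISA deviation of 1260/120 = +10.5°C.
ISA temperature at 2000 ft = 15 − 2 × (2000/1000) = 11°C.
OAT = ISA + deviation = 11 + (+10.5) = 21.5°C.

21.5°C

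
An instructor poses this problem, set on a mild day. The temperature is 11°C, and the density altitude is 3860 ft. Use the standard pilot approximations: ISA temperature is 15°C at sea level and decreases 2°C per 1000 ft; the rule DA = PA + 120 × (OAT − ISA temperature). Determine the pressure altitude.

3500 ft

DA = PA + 120 × (OAT − (15 − 2·PA/1000)) = PA + 120·OAT − 1800 + 0.24·PA = 1.24·PA + 120·OAT − 1800.
So 1.24·PA = 3860 − 120 × 11 + 1800 = 4340.
PA = 4340 / 1.24 = 3500 ft.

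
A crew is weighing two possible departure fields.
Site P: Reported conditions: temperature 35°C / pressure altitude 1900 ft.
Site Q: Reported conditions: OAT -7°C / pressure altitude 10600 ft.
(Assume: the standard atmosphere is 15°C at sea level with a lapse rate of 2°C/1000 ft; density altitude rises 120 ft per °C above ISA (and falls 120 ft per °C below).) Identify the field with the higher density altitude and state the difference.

Site P: ISA temp = 11.2°C, deviation +23.8°C, DA = 1900 + 120 × 23.8 = 4756 ft.
Site Q: ISA temp = -6.2°C, deviation -0.8°C, DA = 10600 + 120 × (-0.8) = 10504 ft.
Site Q is higher by 10504 − 4756 = 5748 ft.

Site Q by 5748 ft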